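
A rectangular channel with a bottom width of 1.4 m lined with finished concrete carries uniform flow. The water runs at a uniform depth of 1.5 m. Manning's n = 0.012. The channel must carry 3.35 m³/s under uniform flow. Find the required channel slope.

S = 0.000982

Flow area A = b·y = 1.4 × 1.5 = 2.1 m². Wetted perimeter P = b + 2y = 1.4 + 2×1.5 = 4.4 m.
Hydraulic radius R = A/P = 2.1/4.4 = 0.4773 m.
From Manning's equation, S = [nQ / (1 A R^(2/3))]² = [0.012 × 3.35 / (1 × 2.1 × 0.4773^(2/3))]² = 0.000982.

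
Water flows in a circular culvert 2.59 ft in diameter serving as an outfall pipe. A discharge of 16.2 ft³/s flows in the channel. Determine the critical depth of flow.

At critical depth, Q² T / (g A³) = 1, i.e. A³/T = Q²/g = 16.2²/32.2 = 8.15.
Trying y = 1.05 ft: A³/T = 3.162 — short.
Trying y = 1.34 ft: A³/T = 8.041 — matches.

y_c = 1.34 ft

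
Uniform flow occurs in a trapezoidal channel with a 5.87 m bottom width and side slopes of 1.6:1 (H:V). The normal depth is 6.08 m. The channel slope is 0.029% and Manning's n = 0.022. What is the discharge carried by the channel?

With bottom width b = 5.87 m and side slope z = 1.6: A = (b + zy)y = (5.87 + 1.6×6.08)×6.08 = 94.84 m²; P = b + 2y√(1+z²) = 5.87 + 2×6.08×1.887 = 28.81 m.
Hydraulic radius R = A/P = 94.84/28.81 = 3.291 m.
Manning's equation: Q = (1/n) A R^(2/3) S^(1/2) = (1/0.022) × 94.84 × 3.291^(2/3) × 0.00029^(1/2) = 162 m³/s.

Q = 162 m³/s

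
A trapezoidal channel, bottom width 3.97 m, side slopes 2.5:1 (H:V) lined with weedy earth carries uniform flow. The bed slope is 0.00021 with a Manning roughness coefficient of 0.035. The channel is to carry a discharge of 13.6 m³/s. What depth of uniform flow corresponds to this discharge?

Manning's equation rearranged: A R^(2/3) = nQ / (1·√S) = 0.035 × 13.6 / (√0.00021) = 32.85.
Trying y = 3.07 m: A R^(2/3) = 51.79 — high.
Trying y = 2.5 m: A R^(2/3) = 32.97 — close enough.

y_n = 2.5 m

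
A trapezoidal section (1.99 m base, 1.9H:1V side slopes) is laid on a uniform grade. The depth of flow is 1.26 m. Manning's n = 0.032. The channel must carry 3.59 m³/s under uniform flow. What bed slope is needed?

With bottom width b = 1.99 m and side slope z = 1.9: A = (b + zy)y = (1.99 + 1.9×1.26)×1.26 = 5.524 m²; P = b + 2y√(1+z²) = 1.99 + 2×1.26×2.147 = 7.401 m.
Hydraulic radius R = A/P = 5.524/7.401 = 0.7464 m.
From Manning's equation, S = [nQ / (1 A R^(2/3))]² = [0.032 × 3.59 / (1 × 5.524 × 0.7464^(2/3))]² = 0.000639.

S = 0.000639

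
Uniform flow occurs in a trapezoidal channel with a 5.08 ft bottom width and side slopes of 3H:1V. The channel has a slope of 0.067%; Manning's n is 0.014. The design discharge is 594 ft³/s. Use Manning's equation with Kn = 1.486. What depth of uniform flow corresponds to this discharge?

y_n = 5.21 ft

Manning's equation rearranged: A R^(2/3) = nQ / (1.486·√S) = 0.014 × 594 / (1.486 × √0.00067) = 216.2.
At y = 6.1 ft: A R^(2/3) = 314 — high.
At y = 3.84 ft: A R^(2/3) = 106.9 — low.
At y = 5.21 ft: A R^(2/3) = 216.2 — close enough.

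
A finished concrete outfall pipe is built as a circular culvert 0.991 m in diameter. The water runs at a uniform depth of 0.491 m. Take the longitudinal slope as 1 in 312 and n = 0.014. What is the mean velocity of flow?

For a circular section of diameter D = 0.991 m at depth y = 0.491 m, the central angle is θ = 2 arccos(1 − 2y/D) = 3.123 rad. Then A = (D²/8)(θ − sin θ) = 0.3812 m² and P = Dθ/2 = 1.548 m.
Hydraulic radius R = A/P = 0.3812/1.548 = 0.2463 m.
From Manning's equation, V = (1/n) R^(2/3) S^(1/2) = (1/0.014) × 0.2463^(2/3) × 0.003205^(1/2) = 1.59 m/s.

V = 1.59 m/s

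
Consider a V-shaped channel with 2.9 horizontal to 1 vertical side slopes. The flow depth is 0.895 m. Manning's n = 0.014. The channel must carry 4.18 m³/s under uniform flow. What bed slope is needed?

For a triangular section with side slope z = 2.9: A = zy² = 2.9×0.895² = 2.323 m²; P = 2y√(1+z²) = 2×0.895×3.068 = 5.491 m.
Hydraulic radius R = A/P = 2.323/5.491 = 0.4231 m.
From Manning's equation, S = [nQ / (1 A R^(2/3))]² = [0.014 × 4.18 / (1 × 2.323 × 0.4231^(2/3))]² = 0.002.

S = 0.002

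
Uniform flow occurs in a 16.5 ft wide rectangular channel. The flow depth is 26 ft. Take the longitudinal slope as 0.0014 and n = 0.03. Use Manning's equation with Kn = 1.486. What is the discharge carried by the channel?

Flow area A = b·y = 16.5 × 26 = 429 ft². Wetted perimeter P = b + 2y = 16.5 + 2×26 = 68.5 ft.
Hydraulic radius R = A/P = 429/68.5 = 6.263 ft.
Manning's equation: Q = (1.486/n) A R^(2/3) S^(1/2) = (1.486/0.03) × 429 × 6.263^(2/3) × 0.0014^(1/2) = 2700 ft³/s.

Q = 2700 ft³/s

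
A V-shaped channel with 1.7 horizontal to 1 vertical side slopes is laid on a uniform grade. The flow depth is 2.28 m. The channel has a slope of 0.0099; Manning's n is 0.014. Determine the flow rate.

For a triangular section with side slope z = 1.7: A = zy² = 1.7×2.28² = 8.837 m²; P = 2y√(1+z²) = 2×2.28×1.972 = 8.994 m.
Hydraulic radius R = A/P = 8.837/8.994 = 0.9826 m.
Manning's equation: Q = (1/n) A R^(2/3) S^(1/2) = (1/0.014) × 8.837 × 0.9826^(2/3) × 0.0099^(1/2) = 62.1 m³/s.

Q = 62.1 m³/s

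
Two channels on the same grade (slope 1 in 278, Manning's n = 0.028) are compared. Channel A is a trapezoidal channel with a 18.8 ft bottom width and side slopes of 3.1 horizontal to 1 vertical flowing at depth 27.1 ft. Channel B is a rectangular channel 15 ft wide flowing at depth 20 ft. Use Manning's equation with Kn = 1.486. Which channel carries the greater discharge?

channel A

Channel A: With bottom width b = 18.8 ft and side slope z = 3.1: A = (b + zy)y = (18.8 + 3.1×27.1)×27.1 = 2786 ft²; P = b + 2y√(1+z²) = 18.8 + 2×27.1×3.257 = 195.3 ft. Hydraulic radius R = A/P = 2786/195.3 = 14.26 ft. Q_A = (1.486/0.028)·2786·14.26^(2/3)·√0.003597 = 52160 ft³/s.
Channel B: Flow area A = b·y = 15 × 20 = 300 ft². Wetted perimeter P = b + 2y = 15 + 2×20 = 55 ft. Hydraulic radius R = A/P = 300/55 = 5.455 ft. Q_B = (1.486/0.028)·300·5.455^(2/3)·√0.003597 = 2959 ft³/s.
Q_A = 52160 ft³/s vs Q_B = 2959 ft³/s, so channel A carries more.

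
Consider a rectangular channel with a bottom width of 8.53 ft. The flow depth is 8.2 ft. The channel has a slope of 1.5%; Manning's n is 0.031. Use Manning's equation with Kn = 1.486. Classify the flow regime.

Flow area A = b·y = 8.53 × 8.2 = 69.95 ft². Wetted perimeter P = b + 2y = 8.53 + 2×8.2 = 24.93 ft.
Hydraulic radius R = A/P = 69.95/24.93 = 2.806 ft.
V = (1.486/n) R^(2/3) √S = (1.486/0.031) × 2.806^(2/3) × √0.015 = 11.68 ft/s. Hydraulic depth D_h = A/T = 69.95/8.53 = 8.2 ft.
Froude number Fr = V/√(g·D_h) = 11.68/√(32.2×8.2) = 0.719, which is less than 1, so the flow is subcritical.

subcritical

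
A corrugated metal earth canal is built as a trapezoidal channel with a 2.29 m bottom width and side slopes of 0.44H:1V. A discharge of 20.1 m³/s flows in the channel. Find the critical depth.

y_c = 1.76 m

At critical depth, Q² T / (g A³) = 1, i.e. A³/T = Q²/g = 20.1²/9.81 = 41.18.
At y = 1.96 m: A³/T = 58.75 — too large.
At y = 1.2 m: A³/T = 11.56 — too small.
At y = 1.76 m: A³/T = 40.87 — ≈ 41.18.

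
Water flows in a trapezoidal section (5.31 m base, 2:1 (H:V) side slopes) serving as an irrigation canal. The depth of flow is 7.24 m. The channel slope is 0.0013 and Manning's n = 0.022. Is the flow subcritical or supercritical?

With bottom width b = 5.31 m and side slope z = 2: A = (b + zy)y = (5.31 + 2×7.24)×7.24 = 143.3 m²; P = b + 2y√(1+z²) = 5.31 + 2×7.24×2.236 = 37.69 m.
Hydraulic radius R = A/P = 143.3/37.69 = 3.802 m.
V = (1/n) R^(2/3) √S = (1/0.022) × 3.802^(2/3) × √0.0013 = 3.992 m/s. Hydraulic depth D_h = A/T = 143.3/34.27 = 4.181 m.
Froude number Fr = V/√(g·D_h) = 3.992/√(9.81×4.181) = 0.623, which is less than 1, so the flow is subcritical.

subcritical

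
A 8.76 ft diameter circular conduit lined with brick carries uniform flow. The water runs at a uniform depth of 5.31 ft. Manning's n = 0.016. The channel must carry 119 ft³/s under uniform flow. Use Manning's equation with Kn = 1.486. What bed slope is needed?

S = 0.000341

For a circular section of diameter D = 8.76 ft at depth y = 5.31 ft, the central angle is θ = 2 arccos(1 − 2y/D) = 3.57 rad. Then A = (D²/8)(θ − sin θ) = 38.22 ft² and P = Dθ/2 = 15.63 ft.
Hydraulic radius R = A/P = 38.22/15.63 = 2.445 ft.
From Manning's equation, S = [nQ / (1.486 A R^(2/3))]² = [0.016 × 119 / (1.486 × 38.22 × 2.445^(2/3))]² = 0.000341.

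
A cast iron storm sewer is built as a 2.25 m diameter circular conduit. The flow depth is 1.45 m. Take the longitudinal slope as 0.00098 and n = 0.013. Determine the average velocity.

V = 1.8 m/s

For a circular section of diameter D = 2.25 m at depth y = 1.45 m, the central angle is θ = 2 arccos(1 − 2y/D) = 3.728 rad. Then A = (D²/8)(θ − sin θ) = 2.709 m² and P = Dθ/2 = 4.194 m.
Hydraulic radius R = A/P = 2.709/4.194 = 0.646 m.
From Manning's equation, V = (1/n) R^(2/3) S^(1/2) = (1/0.013) × 0.646^(2/3) × 0.00098^(1/2) = 1.8 m/s.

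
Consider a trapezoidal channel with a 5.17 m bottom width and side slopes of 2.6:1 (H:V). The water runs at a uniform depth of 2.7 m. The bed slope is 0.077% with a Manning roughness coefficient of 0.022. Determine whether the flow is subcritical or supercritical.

subcritical

With bottom width b = 5.17 m and side slope z = 2.6: A = (b + zy)y = (5.17 + 2.6×2.7)×2.7 = 32.91 m²; P = b + 2y√(1+z²) = 5.17 + 2×2.7×2.786 = 20.21 m.
Hydraulic radius R = A/P = 32.91/20.21 = 1.628 m.
V = (1/n) R^(2/3) √S = (1/0.022) × 1.628^(2/3) × √0.00077 = 1.746 m/s. Hydraulic depth D_h = A/T = 32.91/19.21 = 1.713 m.
Froude number Fr = V/√(g·D_h) = 1.746/√(9.81×1.713) = 0.426, which is less than 1, so the flow is subcritical.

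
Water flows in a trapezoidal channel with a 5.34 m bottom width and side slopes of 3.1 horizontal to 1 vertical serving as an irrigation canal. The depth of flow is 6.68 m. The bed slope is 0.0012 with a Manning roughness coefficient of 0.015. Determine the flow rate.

With bottom width b = 5.34 m and side slope z = 3.1: A = (b + zy)y = (5.34 + 3.1×6.68)×6.68 = 174 m²; P = b + 2y√(1+z²) = 5.34 + 2×6.68×3.257 = 48.86 m.
Hydraulic radius R = A/P = 174/48.86 = 3.561 m.
Manning's equation: Q = (1/n) A R^(2/3) S^(1/2) = (1/0.015) × 174 × 3.561^(2/3) × 0.0012^(1/2) = 937 m³/s.

Q = 937 m³/s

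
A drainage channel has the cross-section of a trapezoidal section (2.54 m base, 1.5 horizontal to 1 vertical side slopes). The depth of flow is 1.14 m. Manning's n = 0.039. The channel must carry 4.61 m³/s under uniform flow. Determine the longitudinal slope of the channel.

With bottom width b = 2.54 m and side slope z = 1.5: A = (b + zy)y = (2.54 + 1.5×1.14)×1.14 = 4.845 m²; P = b + 2y√(1+z²) = 2.54 + 2×1.14×1.803 = 6.65 m.
Hydraulic radius R = A/P = 4.845/6.65 = 0.7285 m.
From Manning's equation, S = [nQ / (1 A R^(2/3))]² = [0.039 × 4.61 / (1 × 4.845 × 0.7285^(2/3))]² = 0.0021.

S = 0.0021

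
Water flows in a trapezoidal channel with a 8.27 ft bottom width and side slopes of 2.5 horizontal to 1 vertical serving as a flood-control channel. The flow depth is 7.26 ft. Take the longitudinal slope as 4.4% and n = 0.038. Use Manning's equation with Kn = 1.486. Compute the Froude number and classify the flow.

supercritical

With bottom width b = 8.27 ft and side slope z = 2.5: A = (b + zy)y = (8.27 + 2.5×7.26)×7.26 = 191.8 ft²; P = b + 2y√(1+z²) = 8.27 + 2×7.26×2.693 = 47.37 ft.
Hydraulic radius R = A/P = 191.8/47.37 = 4.049 ft.
V = (1.486/n) R^(2/3) √S = (1.486/0.038) × 4.049^(2/3) × √0.044 = 20.84 ft/s. Hydraulic depth D_h = A/T = 191.8/44.57 = 4.304 ft.
Froude number Fr = V/√(g·D_h) = 20.84/√(32.2×4.304) = 1.77, which is greater than 1, so the flow is supercritical.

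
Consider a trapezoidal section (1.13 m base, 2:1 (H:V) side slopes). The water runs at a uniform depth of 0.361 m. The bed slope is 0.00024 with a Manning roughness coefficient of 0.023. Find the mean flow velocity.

V = 0.263 m/s

With bottom width b = 1.13 m and side slope z = 2: A = (b + zy)y = (1.13 + 2×0.361)×0.361 = 0.6686 m²; P = b + 2y√(1+z²) = 1.13 + 2×0.361×2.236 = 2.744 m.
Hydraulic radius R = A/P = 0.6686/2.744 = 0.2436 m.
From Manning's equation, V = (1/n) R^(2/3) S^(1/2) = (1/0.023) × 0.2436^(2/3) × 0.00024^(1/2) = 0.263 m/s.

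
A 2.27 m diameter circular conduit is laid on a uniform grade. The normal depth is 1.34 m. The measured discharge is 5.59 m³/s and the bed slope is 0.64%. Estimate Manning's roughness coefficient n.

n = 0.026

For a circular section of diameter D = 2.27 m at depth y = 1.34 m, the central angle is θ = 2 arccos(1 − 2y/D) = 3.505 rad. Then A = (D²/8)(θ − sin θ) = 2.486 m² and P = Dθ/2 = 3.978 m.
Hydraulic radius R = A/P = 2.486/3.978 = 0.625 m.
Rearranging Manning's equation: n = (1/Q) A R^(2/3) S^(1/2) = (1/5.59) × 2.486 × 0.625^(2/3) × √0.0064 = 0.026.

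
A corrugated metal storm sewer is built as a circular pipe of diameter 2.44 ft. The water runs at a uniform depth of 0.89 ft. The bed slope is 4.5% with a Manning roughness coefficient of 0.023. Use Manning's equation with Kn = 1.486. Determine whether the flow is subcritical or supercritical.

For a circular section of diameter D = 2.44 ft at depth y = 0.89 ft, the central angle is θ = 2 arccos(1 − 2y/D) = 2.594 rad. Then A = (D²/8)(θ − sin θ) = 1.543 ft² and P = Dθ/2 = 3.164 ft.
Hydraulic radius R = A/P = 1.543/3.164 = 0.4875 ft.
V = (1.486/n) R^(2/3) √S = (1.486/0.023) × 0.4875^(2/3) × √0.045 = 8.49 ft/s. Hydraulic depth D_h = A/T = 1.543/2.349 = 0.6567 ft.
Froude number Fr = V/√(g·D_h) = 8.49/√(32.2×0.6567) = 1.85, which is greater than 1, so the flow is supercritical.

supercritical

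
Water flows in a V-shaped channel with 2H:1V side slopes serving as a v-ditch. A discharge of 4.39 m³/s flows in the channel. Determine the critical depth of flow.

At critical depth, Q² T / (g A³) = 1, i.e. A³/T = Q²/g = 4.39²/9.81 = 1.965.
Trying y = 0.867 m: A³/T = 0.9798 — too small.
Trying y = 1.25 m: A³/T = 6.104 — too large.
Trying y = 0.996 m: A³/T = 1.96 — ≈ 1.965.

y_c = 0.996 m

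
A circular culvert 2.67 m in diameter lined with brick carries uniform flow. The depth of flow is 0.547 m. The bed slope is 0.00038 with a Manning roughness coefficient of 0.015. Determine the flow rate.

For a circular section of diameter D = 2.67 m at depth y = 0.547 m, the central angle is θ = 2 arccos(1 − 2y/D) = 1.879 rad. Then A = (D²/8)(θ − sin θ) = 0.8251 m² and P = Dθ/2 = 2.508 m.
Hydraulic radius R = A/P = 0.8251/2.508 = 0.3289 m.
Manning's equation: Q = (1/n) A R^(2/3) S^(1/2) = (1/0.015) × 0.8251 × 0.3289^(2/3) × 0.00038^(1/2) = 0.511 m³/s.

Q = 0.511 m³/s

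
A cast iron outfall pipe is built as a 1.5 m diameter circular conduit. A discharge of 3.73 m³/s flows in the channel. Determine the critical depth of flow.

At critical depth, Q² T / (g A³) = 1, i.e. A³/T = Q²/g = 3.73²/9.81 = 1.418.
Trying y = 1.16 m: A³/T = 2.51 — over.
Trying y = 0.816 m: A³/T = 0.6346 — short.
Trying y = 1.01 m: A³/T = 1.441 — close enough.

y_c = 1.01 m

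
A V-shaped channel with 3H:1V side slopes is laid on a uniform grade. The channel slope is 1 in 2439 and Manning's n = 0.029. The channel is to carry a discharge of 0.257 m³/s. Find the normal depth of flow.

Manning's equation rearranged: A R^(2/3) = nQ / (1·√S) = 0.029 × 0.257 / (√0.00041) = 0.3681.
Try y = 0.479 m: A R^(2/3) = 0.2563 — low.
Try y = 0.601 m: A R^(2/3) = 0.4694 — high.
Try y = 0.549 m: A R^(2/3) = 0.3687 — ≈ 0.3681.

y_n = 0.549 m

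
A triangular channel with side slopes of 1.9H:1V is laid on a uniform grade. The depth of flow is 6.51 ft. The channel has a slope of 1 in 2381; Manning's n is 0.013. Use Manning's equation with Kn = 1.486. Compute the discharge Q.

Q = 382 ft³/s

For a triangular section with side slope z = 1.9: A = zy² = 1.9×6.51² = 80.52 ft²; P = 2y√(1+z²) = 2×6.51×2.147 = 27.96 ft.
Hydraulic radius R = A/P = 80.52/27.96 = 2.88 ft.
Manning's equation: Q = (1.486/n) A R^(2/3) S^(1/2) = (1.486/0.013) × 80.52 × 2.88^(2/3) × 0.00042^(1/2) = 382 ft³/s.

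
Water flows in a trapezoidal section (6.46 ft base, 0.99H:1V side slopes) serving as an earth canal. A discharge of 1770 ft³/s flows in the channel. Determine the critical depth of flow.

At critical depth, Q² T / (g A³) = 1, i.e. A³/T = Q²/g = 1770²/32.2 = 97300.
Trying y = 6.56 ft: A³/T = 31560 — short.
Trying y = 10.6 ft: A³/T = 211500 — over.
Trying y = 8.75 ft: A³/T = 97410 — close enough.

y_c = 8.75 ft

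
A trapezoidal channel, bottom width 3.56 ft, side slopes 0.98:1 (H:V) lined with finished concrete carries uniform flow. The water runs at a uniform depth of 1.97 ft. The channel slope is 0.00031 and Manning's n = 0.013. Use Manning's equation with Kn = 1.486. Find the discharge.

Q = 24.5 ft³/s

With bottom width b = 3.56 ft and side slope z = 0.98: A = (b + zy)y = (3.56 + 0.98×1.97)×1.97 = 10.82 ft²; P = b + 2y√(1+z²) = 3.56 + 2×1.97×1.4 = 9.077 ft.
Hydraulic radius R = A/P = 10.82/9.077 = 1.192 ft.
Manning's equation: Q = (1.486/n) A R^(2/3) S^(1/2) = (1.486/0.013) × 10.82 × 1.192^(2/3) × 0.00031^(1/2) = 24.5 ft³/s.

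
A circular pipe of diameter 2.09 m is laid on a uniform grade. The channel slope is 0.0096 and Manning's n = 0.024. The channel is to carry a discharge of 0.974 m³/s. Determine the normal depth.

y_n = 0.462 m

Manning's equation rearranged: A R^(2/3) = nQ / (1·√S) = 0.024 × 0.974 / (√0.0096) = 0.2386.
Try y = 0.553 m: A R^(2/3) = 0.341 — high.
Try y = 0.406 m: A R^(2/3) = 0.1837 — low.
Try y = 0.462 m: A R^(2/3) = 0.2385 — ≈ 0.2386.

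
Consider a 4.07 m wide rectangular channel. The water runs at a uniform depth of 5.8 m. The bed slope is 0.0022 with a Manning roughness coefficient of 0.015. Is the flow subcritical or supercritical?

Flow area A = b·y = 4.07 × 5.8 = 23.61 m². Wetted perimeter P = b + 2y = 4.07 + 2×5.8 = 15.67 m.
Hydraulic radius R = A/P = 23.61/15.67 = 1.506 m.
V = (1/n) R^(2/3) √S = (1/0.015) × 1.506^(2/3) × √0.0022 = 4.109 m/s. Hydraulic depth D_h = A/T = 23.61/4.07 = 5.8 m.
Froude number Fr = V/√(g·D_h) = 4.109/√(9.81×5.8) = 0.545, which is less than 1, so the flow is subcritical.

subcritical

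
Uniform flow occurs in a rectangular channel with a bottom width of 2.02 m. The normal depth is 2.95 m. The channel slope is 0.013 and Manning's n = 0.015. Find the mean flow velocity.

V = 6.29 m/s

Flow area A = b·y = 2.02 × 2.95 = 5.959 m². Wetted perimeter P = b + 2y = 2.02 + 2×2.95 = 7.92 m.
Hydraulic radius R = A/P = 5.959/7.92 = 0.7524 m.
From Manning's equation, V = (1/n) R^(2/3) S^(1/2) = (1/0.015) × 0.7524^(2/3) × 0.013^(1/2) = 6.29 m/s.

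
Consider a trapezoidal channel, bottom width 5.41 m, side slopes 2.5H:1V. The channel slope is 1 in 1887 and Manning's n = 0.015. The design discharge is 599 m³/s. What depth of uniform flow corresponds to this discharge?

y_n = 7.04 m

Manning's equation rearranged: A R^(2/3) = nQ / (1·√S) = 0.015 × 599 / (√0.0005299) = 390.3.
Try y = 5.75 m: A R^(2/3) = 243.3 — short.
Try y = 8.24 m: A R^(2/3) = 567.2 — over.
Try y = 7.04 m: A R^(2/3) = 390.3 — ≈ 390.3.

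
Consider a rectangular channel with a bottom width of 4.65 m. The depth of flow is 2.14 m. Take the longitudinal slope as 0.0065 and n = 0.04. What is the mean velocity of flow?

Flow area A = b·y = 4.65 × 2.14 = 9.951 m². Wetted perimeter P = b + 2y = 4.65 + 2×2.14 = 8.93 m.
Hydraulic radius R = A/P = 9.951/8.93 = 1.114 m.
From Manning's equation, V = (1/n) R^(2/3) S^(1/2) = (1/0.04) × 1.114^(2/3) × 0.0065^(1/2) = 2.17 m/s.

V = 2.17 m/s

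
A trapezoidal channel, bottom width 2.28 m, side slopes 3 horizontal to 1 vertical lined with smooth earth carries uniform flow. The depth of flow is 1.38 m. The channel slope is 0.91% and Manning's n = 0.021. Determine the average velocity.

With bottom width b = 2.28 m and side slope z = 3: A = (b + zy)y = (2.28 + 3×1.38)×1.38 = 8.86 m²; P = b + 2y√(1+z²) = 2.28 + 2×1.38×3.162 = 11.01 m.
Hydraulic radius R = A/P = 8.86/11.01 = 0.8048 m.
From Manning's equation, V = (1/n) R^(2/3) S^(1/2) = (1/0.021) × 0.8048^(2/3) × 0.0091^(1/2) = 3.93 m/s.

V = 3.93 m/s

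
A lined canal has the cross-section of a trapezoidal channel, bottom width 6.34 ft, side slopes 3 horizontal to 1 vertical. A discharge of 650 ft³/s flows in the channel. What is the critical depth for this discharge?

At critical depth, Q² T / (g A³) = 1, i.e. A³/T = Q²/g = 650²/32.2 = 13120.
Trying y = 4.86 ft: A³/T = 29610 — high.
Trying y = 2.75 ft: A³/T = 2828 — low.
Trying y = 4.01 ft: A³/T = 13150 — close enough.

y_c = 4.01 ft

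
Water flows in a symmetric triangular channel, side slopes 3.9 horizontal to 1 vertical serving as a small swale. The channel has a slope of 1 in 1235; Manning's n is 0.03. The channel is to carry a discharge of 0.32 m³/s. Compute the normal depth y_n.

y_n = 0.479 m

Manning's equation rearranged: A R^(2/3) = nQ / (1·√S) = 0.03 × 0.32 / (√0.0008097) = 0.3374.
Trying y = 0.541 m: A R^(2/3) = 0.4674 — over.
Trying y = 0.391 m: A R^(2/3) = 0.1966 — short.
Trying y = 0.479 m: A R^(2/3) = 0.3378 — matches.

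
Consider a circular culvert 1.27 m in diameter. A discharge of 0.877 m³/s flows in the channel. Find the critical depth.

y_c = 0.497 m

At critical depth, Q² T / (g A³) = 1, i.e. A³/T = Q²/g = 0.877²/9.81 = 0.0784.
Trying y = 0.583 m: A³/T = 0.1443 — high.
Trying y = 0.371 m: A³/T = 0.0253 — low.
Trying y = 0.497 m: A³/T = 0.07827 — close enough.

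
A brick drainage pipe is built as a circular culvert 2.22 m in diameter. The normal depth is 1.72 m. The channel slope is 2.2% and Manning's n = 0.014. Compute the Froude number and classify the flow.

supercritical

For a circular section of diameter D = 2.22 m at depth y = 1.72 m, the central angle is θ = 2 arccos(1 − 2y/D) = 4.305 rad. Then A = (D²/8)(θ − sin θ) = 3.218 m² and P = Dθ/2 = 4.779 m.
Hydraulic radius R = A/P = 3.218/4.779 = 0.6734 m.
V = (1/n) R^(2/3) √S = (1/0.014) × 0.6734^(2/3) × √0.022 = 8.139 m/s. Hydraulic depth D_h = A/T = 3.218/1.855 = 1.735 m.
Froude number Fr = V/√(g·D_h) = 8.139/√(9.81×1.735) = 1.97, which is greater than 1, so the flow is supercritical.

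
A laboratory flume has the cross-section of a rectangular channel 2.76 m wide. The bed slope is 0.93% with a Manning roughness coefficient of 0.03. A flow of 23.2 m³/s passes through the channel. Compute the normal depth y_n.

y_n = 2.76 m

Manning's equation rearranged: A R^(2/3) = nQ / (1·√S) = 0.03 × 23.2 / (√0.0093) = 7.217.
Trying y = 2.19 m: A R^(2/3) = 5.409 — short.
Trying y = 3.49 m: A R^(2/3) = 9.561 — over.
Trying y = 2.76 m: A R^(2/3) = 7.206 — matches.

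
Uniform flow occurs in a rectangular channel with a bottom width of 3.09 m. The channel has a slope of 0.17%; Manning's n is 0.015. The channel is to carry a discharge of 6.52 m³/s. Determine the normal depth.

y_n = 1.05 m

Manning's equation rearranged: A R^(2/3) = nQ / (1·√S) = 0.015 × 6.52 / (√0.0017) = 2.372.
Try y = 1.18 m: A R^(2/3) = 2.789 — high.
Try y = 0.912 m: A R^(2/3) = 1.945 — low.
Try y = 1.05 m: A R^(2/3) = 2.372 — ≈ 2.372.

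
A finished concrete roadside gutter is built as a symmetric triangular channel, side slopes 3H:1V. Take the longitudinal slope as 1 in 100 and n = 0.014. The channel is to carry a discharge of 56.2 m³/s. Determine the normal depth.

Manning's equation rearranged: A R^(2/3) = nQ / (1·√S) = 0.014 × 56.2 / (√0.01) = 7.868.
Try y = 1.3 m: A R^(2/3) = 3.673 — short.
Try y = 1.96 m: A R^(2/3) = 10.98 — over.
Try y = 1.73 m: A R^(2/3) = 7.87 — ≈ 7.868.

y_n = 1.73 m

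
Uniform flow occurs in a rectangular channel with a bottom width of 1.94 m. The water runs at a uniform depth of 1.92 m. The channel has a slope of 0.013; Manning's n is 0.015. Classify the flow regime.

supercritical

Flow area A = b·y = 1.94 × 1.92 = 3.725 m². Wetted perimeter P = b + 2y = 1.94 + 2×1.92 = 5.78 m.
Hydraulic radius R = A/P = 3.725/5.78 = 0.6444 m.
V = (1/n) R^(2/3) √S = (1/0.015) × 0.6444^(2/3) × √0.013 = 5.671 m/s. Hydraulic depth D_h = A/T = 3.725/1.94 = 1.92 m.
Froude number Fr = V/√(g·D_h) = 5.671/√(9.81×1.92) = 1.31, which is greater than 1, so the flow is supercritical.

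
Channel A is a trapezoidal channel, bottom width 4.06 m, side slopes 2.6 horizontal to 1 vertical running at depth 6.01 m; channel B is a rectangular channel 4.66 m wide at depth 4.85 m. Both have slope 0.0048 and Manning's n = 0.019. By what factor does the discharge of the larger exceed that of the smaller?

Channel A: With bottom width b = 4.06 m and side slope z = 2.6: A = (b + zy)y = (4.06 + 2.6×6.01)×6.01 = 118.3 m²; P = b + 2y√(1+z²) = 4.06 + 2×6.01×2.786 = 37.54 m. Hydraulic radius R = A/P = 118.3/37.54 = 3.151 m. Q_A = (1/0.019)·118.3·3.151^(2/3)·√0.0048 = 927.3 m³/s.
Channel B: Flow area A = b·y = 4.66 × 4.85 = 22.6 m². Wetted perimeter P = b + 2y = 4.66 + 2×4.85 = 14.36 m. Hydraulic radius R = A/P = 22.6/14.36 = 1.574 m. Q_B = (1/0.019)·22.6·1.574^(2/3)·√0.0048 = 111.5 m³/s.
The larger discharge is 927.3 m³/s and the smaller is 111.5 m³/s; the ratio is 8.32.

8.32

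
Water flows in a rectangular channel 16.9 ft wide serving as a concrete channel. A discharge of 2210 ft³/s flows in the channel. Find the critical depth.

For a rectangular channel, critical depth y_c = (q²/g)^(1/3) where q = Q/b = 2210/16.9 = 130.8 ft²/s.
So y_c = (130.8²/32.2)^(1/3) = 8.1 ft.

y_c = 8.1 ft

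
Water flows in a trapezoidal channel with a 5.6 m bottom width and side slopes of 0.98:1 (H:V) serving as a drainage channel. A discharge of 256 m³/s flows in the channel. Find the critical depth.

y_c = 4.56 m

At critical depth, Q² T / (g A³) = 1, i.e. A³/T = Q²/g = 256²/9.81 = 6681.
Try y = 5.77 m: A³/T = 16200 — too large.
Try y = 3.87 m: A³/T = 3643 — too small.
Try y = 4.56 m: A³/T = 6658 — matches.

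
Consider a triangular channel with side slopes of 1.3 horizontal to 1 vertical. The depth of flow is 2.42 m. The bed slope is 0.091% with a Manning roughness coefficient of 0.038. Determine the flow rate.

For a triangular section with side slope z = 1.3: A = zy² = 1.3×2.42² = 7.613 m²; P = 2y√(1+z²) = 2×2.42×1.64 = 7.938 m.
Hydraulic radius R = A/P = 7.613/7.938 = 0.9591 m.
Manning's equation: Q = (1/n) A R^(2/3) S^(1/2) = (1/0.038) × 7.613 × 0.9591^(2/3) × 0.00091^(1/2) = 5.88 m³/s.

Q = 5.88 m³/s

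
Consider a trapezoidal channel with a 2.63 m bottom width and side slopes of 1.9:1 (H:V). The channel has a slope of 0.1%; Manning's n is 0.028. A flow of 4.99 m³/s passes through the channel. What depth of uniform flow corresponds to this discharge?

Manning's equation rearranged: A R^(2/3) = nQ / (1·√S) = 0.028 × 4.99 / (√0.001) = 4.418.
At y = 0.862 m: A R^(2/3) = 2.562 — low.
At y = 1.35 m: A R^(2/3) = 6.205 — high.
At y = 1.14 m: A R^(2/3) = 4.419 — matches.

y_n = 1.14 m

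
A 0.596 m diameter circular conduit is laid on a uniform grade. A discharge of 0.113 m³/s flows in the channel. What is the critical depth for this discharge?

At critical depth, Q² T / (g A³) = 1, i.e. A³/T = Q²/g = 0.113²/9.81 = 0.001302.
Trying y = 0.27 m: A³/T = 0.003123 — over.
Trying y = 0.215 m: A³/T = 0.001302 — ≈ 0.001302.

y_c = 0.215 m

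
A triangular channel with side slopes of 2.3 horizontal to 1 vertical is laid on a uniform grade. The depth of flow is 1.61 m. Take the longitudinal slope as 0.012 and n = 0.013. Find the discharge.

For a triangular section with side slope z = 2.3: A = zy² = 2.3×1.61² = 5.962 m²; P = 2y√(1+z²) = 2×1.61×2.508 = 8.076 m.
Hydraulic radius R = A/P = 5.962/8.076 = 0.7382 m.
Manning's equation: Q = (1/n) A R^(2/3) S^(1/2) = (1/0.013) × 5.962 × 0.7382^(2/3) × 0.012^(1/2) = 41 m³/s.

Q = 41 m³/s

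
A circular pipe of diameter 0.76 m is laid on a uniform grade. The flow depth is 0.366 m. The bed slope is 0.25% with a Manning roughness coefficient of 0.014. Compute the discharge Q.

For a circular section of diameter D = 0.76 m at depth y = 0.366 m, the central angle is θ = 2 arccos(1 − 2y/D) = 3.068 rad. Then A = (D²/8)(θ − sin θ) = 0.2162 m² and P = Dθ/2 = 1.166 m.
Hydraulic radius R = A/P = 0.2162/1.166 = 0.1854 m.
Manning's equation: Q = (1/n) A R^(2/3) S^(1/2) = (1/0.014) × 0.2162 × 0.1854^(2/3) × 0.0025^(1/2) = 0.251 m³/s.

Q = 0.251 m³/s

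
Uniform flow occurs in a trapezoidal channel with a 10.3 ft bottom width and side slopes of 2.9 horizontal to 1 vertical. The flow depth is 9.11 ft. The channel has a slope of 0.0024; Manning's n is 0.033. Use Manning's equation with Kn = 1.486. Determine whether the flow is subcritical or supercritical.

subcritical

With bottom width b = 10.3 ft and side slope z = 2.9: A = (b + zy)y = (10.3 + 2.9×9.11)×9.11 = 334.5 ft²; P = b + 2y√(1+z²) = 10.3 + 2×9.11×3.068 = 66.19 ft.
Hydraulic radius R = A/P = 334.5/66.19 = 5.054 ft.
V = (1.486/n) R^(2/3) √S = (1.486/0.033) × 5.054^(2/3) × √0.0024 = 6.497 ft/s. Hydraulic depth D_h = A/T = 334.5/63.14 = 5.298 ft.
Froude number Fr = V/√(g·D_h) = 6.497/√(32.2×5.298) = 0.497, which is less than 1, so the flow is subcritical.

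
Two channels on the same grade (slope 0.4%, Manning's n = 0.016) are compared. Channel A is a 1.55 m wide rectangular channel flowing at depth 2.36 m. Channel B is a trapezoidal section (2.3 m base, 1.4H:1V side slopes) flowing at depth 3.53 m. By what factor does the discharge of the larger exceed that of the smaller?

Channel A: Flow area A = b·y = 1.55 × 2.36 = 3.658 m². Wetted perimeter P = b + 2y = 1.55 + 2×2.36 = 6.27 m. Hydraulic radius R = A/P = 3.658/6.27 = 0.5834 m. Q_A = (1/0.016)·3.658·0.5834^(2/3)·√0.004 = 10.1 m³/s.
Channel B: With bottom width b = 2.3 m and side slope z = 1.4: A = (b + zy)y = (2.3 + 1.4×3.53)×3.53 = 25.56 m²; P = b + 2y√(1+z²) = 2.3 + 2×3.53×1.72 = 14.45 m. Hydraulic radius R = A/P = 25.56/14.45 = 1.77 m. Q_B = (1/0.016)·25.56·1.77^(2/3)·√0.004 = 147.8 m³/s.
The larger discharge is 147.8 m³/s and the smaller is 10.1 m³/s; the ratio is 14.6.

14.6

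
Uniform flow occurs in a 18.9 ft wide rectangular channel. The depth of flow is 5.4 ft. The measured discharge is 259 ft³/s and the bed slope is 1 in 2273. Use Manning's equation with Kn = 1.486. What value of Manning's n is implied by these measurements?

Flow area A = b·y = 18.9 × 5.4 = 102.1 ft². Wetted perimeter P = b + 2y = 18.9 + 2×5.4 = 29.7 ft.
Hydraulic radius R = A/P = 102.1/29.7 = 3.436 ft.
Rearranging Manning's equation: n = (1.486/Q) A R^(2/3) S^(1/2) = (1.486/259) × 102.1 × 3.436^(2/3) × √0.0004399 = 0.028.

n = 0.028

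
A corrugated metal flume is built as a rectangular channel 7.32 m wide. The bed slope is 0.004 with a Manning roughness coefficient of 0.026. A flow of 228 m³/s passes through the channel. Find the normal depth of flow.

y_n = 7.11 m

Manning's equation rearranged: A R^(2/3) = nQ / (1·√S) = 0.026 × 228 / (√0.004) = 93.73.
Trying y = 5.25 m: A R^(2/3) = 64.15 — low.
Trying y = 7.11 m: A R^(2/3) = 93.71 — close enough.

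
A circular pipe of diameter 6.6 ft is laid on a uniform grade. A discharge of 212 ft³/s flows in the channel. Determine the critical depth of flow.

y_c = 3.87 ft

At critical depth, Q² T / (g A³) = 1, i.e. A³/T = Q²/g = 212²/32.2 = 1396.
Trying y = 4.48 ft: A³/T = 2452 — too large.
Trying y = 2.83 ft: A³/T = 421.3 — too small.
Trying y = 3.87 ft: A³/T = 1394 — close enough.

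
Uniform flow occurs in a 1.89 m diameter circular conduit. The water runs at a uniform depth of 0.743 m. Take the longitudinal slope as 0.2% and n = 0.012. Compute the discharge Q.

For a circular section of diameter D = 1.89 m at depth y = 0.743 m, the central angle is θ = 2 arccos(1 − 2y/D) = 2.711 rad. Then A = (D²/8)(θ − sin θ) = 1.024 m² and P = Dθ/2 = 2.562 m.
Hydraulic radius R = A/P = 1.024/2.562 = 0.3997 m.
Manning's equation: Q = (1/n) A R^(2/3) S^(1/2) = (1/0.012) × 1.024 × 0.3997^(2/3) × 0.002^(1/2) = 2.07 m³/s.

Q = 2.07 m³/s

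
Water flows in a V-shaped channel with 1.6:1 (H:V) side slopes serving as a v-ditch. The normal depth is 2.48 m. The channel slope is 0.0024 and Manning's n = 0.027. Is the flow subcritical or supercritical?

For a triangular section with side slope z = 1.6: A = zy² = 1.6×2.48² = 9.841 m²; P = 2y√(1+z²) = 2×2.48×1.887 = 9.359 m.
Hydraulic radius R = A/P = 9.841/9.359 = 1.052 m.
V = (1/n) R^(2/3) √S = (1/0.027) × 1.052^(2/3) × √0.0024 = 1.876 m/s. Hydraulic depth D_h = A/T = 9.841/7.936 = 1.24 m.
Froude number Fr = V/√(g·D_h) = 1.876/√(9.81×1.24) = 0.538, which is less than 1, so the flow is subcritical.

subcritical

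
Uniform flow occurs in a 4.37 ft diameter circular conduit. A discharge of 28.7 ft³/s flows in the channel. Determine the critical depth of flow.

y_c = 1.55 ft

At critical depth, Q² T / (g A³) = 1, i.e. A³/T = Q²/g = 28.7²/32.2 = 25.58.
At y = 1.95 ft: A³/T = 62.47 — too large.
At y = 1.25 ft: A³/T = 11.25 — too small.
At y = 1.55 ft: A³/T = 25.86 — ≈ 25.58.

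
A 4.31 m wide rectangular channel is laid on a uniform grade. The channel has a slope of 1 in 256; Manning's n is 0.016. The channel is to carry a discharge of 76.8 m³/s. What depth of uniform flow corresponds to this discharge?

Manning's equation rearranged: A R^(2/3) = nQ / (1·√S) = 0.016 × 76.8 / (√0.003906) = 19.66.
Trying y = 3 m: A R^(2/3) = 15.04 — too small.
Trying y = 3.71 m: A R^(2/3) = 19.66 — matches.

y_n = 3.71 m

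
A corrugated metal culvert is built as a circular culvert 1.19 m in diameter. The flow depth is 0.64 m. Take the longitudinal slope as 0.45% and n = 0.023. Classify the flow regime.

For a circular section of diameter D = 1.19 m at depth y = 0.64 m, the central angle is θ = 2 arccos(1 − 2y/D) = 3.293 rad. Then A = (D²/8)(θ − sin θ) = 0.6096 m² and P = Dθ/2 = 1.959 m.
Hydraulic radius R = A/P = 0.6096/1.959 = 0.3111 m.
V = (1/n) R^(2/3) √S = (1/0.023) × 0.3111^(2/3) × √0.0045 = 1.339 m/s. Hydraulic depth D_h = A/T = 0.6096/1.187 = 0.5137 m.
Froude number Fr = V/√(g·D_h) = 1.339/√(9.81×0.5137) = 0.597, which is less than 1, so the flow is subcritical.

subcritical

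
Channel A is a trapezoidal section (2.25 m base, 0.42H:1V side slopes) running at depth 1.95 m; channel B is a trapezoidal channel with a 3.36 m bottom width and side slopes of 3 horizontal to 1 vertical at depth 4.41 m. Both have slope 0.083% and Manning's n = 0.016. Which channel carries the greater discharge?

channel B

Channel A: With bottom width b = 2.25 m and side slope z = 0.42: A = (b + zy)y = (2.25 + 0.42×1.95)×1.95 = 5.985 m²; P = b + 2y√(1+z²) = 2.25 + 2×1.95×1.085 = 6.48 m. Hydraulic radius R = A/P = 5.985/6.48 = 0.9235 m. Q_A = (1/0.016)·5.985·0.9235^(2/3)·√0.00083 = 10.22 m³/s.
Channel B: With bottom width b = 3.36 m and side slope z = 3: A = (b + zy)y = (3.36 + 3×4.41)×4.41 = 73.16 m²; P = b + 2y√(1+z²) = 3.36 + 2×4.41×3.162 = 31.25 m. Hydraulic radius R = A/P = 73.16/31.25 = 2.341 m. Q_B = (1/0.016)·73.16·2.341^(2/3)·√0.00083 = 232.3 m³/s.
Q_A = 10.22 m³/s vs Q_B = 232.3 m³/s, so channel B carries more.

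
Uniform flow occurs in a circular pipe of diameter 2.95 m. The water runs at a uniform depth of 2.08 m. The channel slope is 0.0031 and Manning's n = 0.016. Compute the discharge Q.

For a circular section of diameter D = 2.95 m at depth y = 2.08 m, the central angle is θ = 2 arccos(1 − 2y/D) = 3.987 rad. Then A = (D²/8)(θ − sin θ) = 5.151 m² and P = Dθ/2 = 5.881 m.
Hydraulic radius R = A/P = 5.151/5.881 = 0.8759 m.
Manning's equation: Q = (1/n) A R^(2/3) S^(1/2) = (1/0.016) × 5.151 × 0.8759^(2/3) × 0.0031^(1/2) = 16.4 m³/s.

Q = 16.4 m³/s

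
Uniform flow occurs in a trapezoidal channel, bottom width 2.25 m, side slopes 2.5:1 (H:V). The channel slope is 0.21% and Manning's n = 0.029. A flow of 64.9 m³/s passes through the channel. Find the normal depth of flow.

y_n = 3.04 m

Manning's equation rearranged: A R^(2/3) = nQ / (1·√S) = 0.029 × 64.9 / (√0.0021) = 41.07.
Trying y = 3.63 m: A R^(2/3) = 62.75 — too large.
Trying y = 2.49 m: A R^(2/3) = 25.75 — too small.
Trying y = 3.04 m: A R^(2/3) = 41.1 — ≈ 41.07.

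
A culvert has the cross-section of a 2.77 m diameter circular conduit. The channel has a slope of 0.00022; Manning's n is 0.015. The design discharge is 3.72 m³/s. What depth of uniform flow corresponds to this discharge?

Manning's equation rearranged: A R^(2/3) = nQ / (1·√S) = 0.015 × 3.72 / (√0.00022) = 3.762.
At y = 1.56 m: A R^(2/3) = 2.87 — low.
At y = 1.87 m: A R^(2/3) = 3.762 — matches.

y_n = 1.87 m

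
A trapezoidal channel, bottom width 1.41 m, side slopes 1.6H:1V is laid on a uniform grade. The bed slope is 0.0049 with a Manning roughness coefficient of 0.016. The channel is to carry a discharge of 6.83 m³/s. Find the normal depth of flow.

y_n = 0.866 m

Manning's equation rearranged: A R^(2/3) = nQ / (1·√S) = 0.016 × 6.83 / (√0.0049) = 1.561.
At y = 1.1 m: A R^(2/3) = 2.555 — too large.
At y = 0.727 m: A R^(2/3) = 1.099 — too small.
At y = 0.866 m: A R^(2/3) = 1.561 — matches.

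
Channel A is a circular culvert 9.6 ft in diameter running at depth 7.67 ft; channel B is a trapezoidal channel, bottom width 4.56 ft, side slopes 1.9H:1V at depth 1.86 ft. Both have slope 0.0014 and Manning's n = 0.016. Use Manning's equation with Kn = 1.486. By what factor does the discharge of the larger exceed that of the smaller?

7.45

Channel A: For a circular section of diameter D = 9.6 ft at depth y = 7.67 ft, the central angle is θ = 2 arccos(1 − 2y/D) = 4.423 rad. Then A = (D²/8)(θ − sin θ) = 62 ft² and P = Dθ/2 = 21.23 ft. Hydraulic radius R = A/P = 62/21.23 = 2.92 ft. Q_A = (1.486/0.016)·62·2.92^(2/3)·√0.0014 = 440.2 ft³/s.
Channel B: With bottom width b = 4.56 ft and side slope z = 1.9: A = (b + zy)y = (4.56 + 1.9×1.86)×1.86 = 15.05 ft²; P = b + 2y√(1+z²) = 4.56 + 2×1.86×2.147 = 12.55 ft. Hydraulic radius R = A/P = 15.05/12.55 = 1.2 ft. Q_B = (1.486/0.016)·15.05·1.2^(2/3)·√0.0014 = 59.07 ft³/s.
The larger discharge is 440.2 ft³/s and the smaller is 59.07 ft³/s; the ratio is 7.45.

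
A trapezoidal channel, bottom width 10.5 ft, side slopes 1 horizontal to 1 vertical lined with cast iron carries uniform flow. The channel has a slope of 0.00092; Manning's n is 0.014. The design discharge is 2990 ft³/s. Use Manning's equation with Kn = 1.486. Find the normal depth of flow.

y_n = 12.2 ft

Manning's equation rearranged: A R^(2/3) = nQ / (1.486·√S) = 0.014 × 2990 / (1.486 × √0.00092) = 928.7.
Try y = 10.2 ft: A R^(2/3) = 647.1 — too small.
Try y = 13.7 ft: A R^(2/3) = 1182 — too large.
Try y = 12.2 ft: A R^(2/3) = 929.9 — ≈ 928.7.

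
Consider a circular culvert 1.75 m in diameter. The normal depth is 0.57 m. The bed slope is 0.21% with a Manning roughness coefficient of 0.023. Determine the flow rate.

For a circular section of diameter D = 1.75 m at depth y = 0.57 m, the central angle is θ = 2 arccos(1 − 2y/D) = 2.429 rad. Then A = (D²/8)(θ − sin θ) = 0.6799 m² and P = Dθ/2 = 2.126 m.
Hydraulic radius R = A/P = 0.6799/2.126 = 0.3198 m.
Manning's equation: Q = (1/n) A R^(2/3) S^(1/2) = (1/0.023) × 0.6799 × 0.3198^(2/3) × 0.0021^(1/2) = 0.634 m³/s.

Q = 0.634 m³/s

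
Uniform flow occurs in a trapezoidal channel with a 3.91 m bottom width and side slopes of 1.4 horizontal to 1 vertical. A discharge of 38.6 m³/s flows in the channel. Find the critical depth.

At critical depth, Q² T / (g A³) = 1, i.e. A³/T = Q²/g = 38.6²/9.81 = 151.9.
At y = 1.3 m: A³/T = 54.75 — low.
At y = 2.17 m: A³/T = 343.2 — high.
At y = 1.74 m: A³/T = 153.3 — ≈ 151.9.

y_c = 1.74 m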